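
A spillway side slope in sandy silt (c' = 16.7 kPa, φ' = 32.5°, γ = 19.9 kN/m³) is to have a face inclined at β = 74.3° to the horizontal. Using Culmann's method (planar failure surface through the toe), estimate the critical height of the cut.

Culmann's analysis gives the critical failure plane at α_cr = (β + φ')/2 = (74.3 + 32.5)/2 = 53.4°, and the critical height
H_c = (4c'/γ) · sinβ cosφ' / [1 − cos(β − φ')]
    = (4·16.7/19.9) · sin74.3°·cos32.5° / [1 − cos(41.8°)]
    = 3.357 · 0.9627·0.8434 / [1 − 0.7455]
    = 3.357 · 0.8119 / 0.2545
    = 10.71 m

H_c = 10.71 m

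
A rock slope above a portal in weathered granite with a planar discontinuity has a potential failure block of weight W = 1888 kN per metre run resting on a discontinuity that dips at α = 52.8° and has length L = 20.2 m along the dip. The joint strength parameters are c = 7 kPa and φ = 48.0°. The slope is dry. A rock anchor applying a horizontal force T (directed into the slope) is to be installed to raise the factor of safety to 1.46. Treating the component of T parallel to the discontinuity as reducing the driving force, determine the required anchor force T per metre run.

Resolving forces along and normal to the sliding plane, with the horizontal anchor force T adding T·sinα to the effective normal force and T·cosα acting up the plane against the driving force:
FS = [cL + (W cosα + T sinα) tanφ] / [W sinα − T cosα]
Without the anchor: N' = 1141.5 kN/m, driving T_d = 1503.8 kN/m, resisting R = 7·20.2 + 1141.5·tan48.0° = 1409.1 kN/m, FS = 0.94.
Setting FS = 1.46 and solving for T:
1.46·(1503.8 − T cos52.8°) = 1409.1 + T sin52.8°·tan48.0°
T·(sin52.8°·tan48.0° + 1.46·cos52.8°) = 1.46·1503.8 − 1409.1
T·(0.7965·1.1106 + 1.46·0.6046) = 2195.6 − 1409.1 = 786.5
T·1.7674 = 786.5
T = 445.0 kN/m

T = 445 kN/m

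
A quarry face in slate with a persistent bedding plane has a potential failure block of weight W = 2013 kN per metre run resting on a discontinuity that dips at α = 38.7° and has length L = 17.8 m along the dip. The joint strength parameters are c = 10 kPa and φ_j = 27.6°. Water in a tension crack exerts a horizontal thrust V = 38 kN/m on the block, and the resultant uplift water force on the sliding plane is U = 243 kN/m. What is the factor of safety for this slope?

Resolving the block weight along and normal to the plane and applying the Mohr–Coulomb strength on the joint:
N' = W cosα − U − V sinα = 2013·cos38.7° − 243 − 38·sin38.7° = 1304.2 kN/m
Driving force T = W sinα + V cosα = 2013·sin38.7° + 38·cos38.7° = 1288.3 kN/m
Resisting force R = c·L + N'·tanφ_j = 10·17.8 + 1304.2·tan27.6° = 178.0 + 681.8 = 859.8 kN/m
FS = R / T = 859.8 / 1288.3 = 0.667

FS = 0.67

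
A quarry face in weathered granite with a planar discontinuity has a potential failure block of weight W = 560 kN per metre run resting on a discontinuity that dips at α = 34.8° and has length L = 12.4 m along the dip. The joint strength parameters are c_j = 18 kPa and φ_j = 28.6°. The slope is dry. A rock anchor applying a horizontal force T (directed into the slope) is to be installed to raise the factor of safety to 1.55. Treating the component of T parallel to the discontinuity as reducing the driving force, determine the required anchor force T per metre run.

T = 14 kN/m

Resolving forces along and normal to the sliding plane, with the horizontal anchor force T adding T·sinα to the effective normal force and T·cosα acting up the plane against the driving force:
FS = [c_jL + (W cosα + T sinα) tanφ_j] / [W sinα − T cosα]
Without the anchor: N' = 459.8 kN/m, driving T_d = 319.6 kN/m, resisting R = 18·12.4 + 459.8·tan28.6° = 473.9 kN/m, FS = 1.48.
Setting FS = 1.55 and solving for T:
1.55·(319.6 − T cos34.8°) = 473.9 + T sin34.8°·tan28.6°
T·(sin34.8°·tan28.6° + 1.55·cos34.8°) = 1.55·319.6 − 473.9
T·(0.5707·0.5452 + 1.55·0.8211) = 495.4 − 473.9 = 21.5
T·1.5839 = 21.5
T = 13.6 kN/m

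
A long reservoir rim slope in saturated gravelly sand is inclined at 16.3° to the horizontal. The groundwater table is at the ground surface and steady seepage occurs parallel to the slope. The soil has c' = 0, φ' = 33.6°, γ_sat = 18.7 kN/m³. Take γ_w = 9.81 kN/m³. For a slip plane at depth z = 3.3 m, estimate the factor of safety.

FS = 1.08

With seepage parallel to the slope and the water table at the surface, the effective normal stress on the slip plane uses the buoyant unit weight γ' = γ_sat − γ_w while the driving shear stress uses γ_sat:
FS = [c' + γ' z cos²β tanφ'] / [γ_sat z sinβ cosβ]
(For c' = 0 this reduces to FS = (γ'/γ_sat)·tanφ'/tanβ.)
γ' = 18.7 − 9.81 = 8.89 kN/m³
Numerator = 0.0 + 8.89·3.3·cos²16.3°·tan33.6° = 0.0 + 8.89·3.3·0.9212·0.6644 = 17.956 kPa
Denominator = 18.7·3.3·sin16.3°·cos16.3° = 18.7·3.3·0.2807·0.9598 = 16.624 kPa
FS = 17.956 / 16.624 = 1.080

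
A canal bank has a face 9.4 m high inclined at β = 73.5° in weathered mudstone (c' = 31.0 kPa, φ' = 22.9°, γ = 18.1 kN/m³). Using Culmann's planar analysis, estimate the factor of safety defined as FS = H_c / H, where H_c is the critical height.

H_c = (4c'/γ) · sinβ cosφ' / [1 − cos(β − φ')]
    = (4·31.0/18.1) · sin73.5°·cos22.9° / [1 − cos50.6°]
    = 6.851 · 0.8833 / 0.3653 = 16.57 m
FS = H_c / H = 16.57 / 9.4 = 1.762

FS = 1.76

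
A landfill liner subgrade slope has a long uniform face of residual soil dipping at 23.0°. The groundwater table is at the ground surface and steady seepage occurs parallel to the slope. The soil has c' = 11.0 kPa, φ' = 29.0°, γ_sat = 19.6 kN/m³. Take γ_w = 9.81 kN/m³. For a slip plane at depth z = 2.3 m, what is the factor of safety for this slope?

FS = 1.33

With seepage parallel to the slope and the water table at the surface, the effective normal stress on the slip plane uses the buoyant unit weight γ' = γ_sat − γ_w while the driving shear stress uses γ_sat:
FS = [c' + γ' z cos²β tanφ'] / [γ_sat z sinβ cosβ]
γ' = 19.6 − 9.81 = 9.79 kN/m³
Numerator = 11.0 + 9.79·2.3·cos²23.0°·tan29.0° = 11.0 + 9.79·2.3·0.8473·0.5543 = 21.576 kPa
Denominator = 19.6·2.3·sin23.0°·cos23.0° = 19.6·2.3·0.3907·0.9205 = 16.214 kPa
FS = 21.576 / 16.214 = 1.331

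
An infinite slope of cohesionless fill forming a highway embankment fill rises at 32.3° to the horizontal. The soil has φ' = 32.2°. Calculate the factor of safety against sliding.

For a dry cohesionless infinite slope the factor of safety is FS = tanφ' / tanβ.
FS = tan32.2° / tan32.3° = 0.6297 / 0.6322 = 0.996

FS = 1.00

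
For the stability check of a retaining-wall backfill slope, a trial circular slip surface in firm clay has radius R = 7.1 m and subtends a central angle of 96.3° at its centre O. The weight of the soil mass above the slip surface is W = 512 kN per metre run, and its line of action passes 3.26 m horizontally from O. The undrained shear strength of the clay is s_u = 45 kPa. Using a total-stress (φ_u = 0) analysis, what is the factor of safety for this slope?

Taking moments about the centre O, the resisting moment is provided by the undrained shear strength acting along the arc:
Arc length L_a = R·θ = 7.1·(96.3°·π/180) = 7.1·1.6808 = 11.93 m
M_R = s_u·L_a·R = 45·11.93·7.1 = 3812.7 kN·m/m
M_D = W·d = 512·3.26 = 1669.1 kN·m/m
FS = M_R / M_D = 3812.7 / 1669.1 = 2.284

FS = 2.28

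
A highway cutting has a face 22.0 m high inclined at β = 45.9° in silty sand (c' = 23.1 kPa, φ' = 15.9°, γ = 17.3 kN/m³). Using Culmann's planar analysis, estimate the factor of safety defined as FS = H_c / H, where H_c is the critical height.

H_c = (4c'/γ) · sinβ cosφ' / [1 − cos(β − φ')]
    = (4·23.1/17.3) · sin45.9°·cos15.9° / [1 − cos30.0°]
    = 5.341 · 0.6907 / 0.1340 = 27.53 m
FS = H_c / H = 27.53 / 22.0 = 1.252

FS = 1.25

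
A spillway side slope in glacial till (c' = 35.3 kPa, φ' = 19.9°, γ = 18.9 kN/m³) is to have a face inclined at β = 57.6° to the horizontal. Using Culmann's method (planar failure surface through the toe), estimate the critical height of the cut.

H_c = 28.41 m

Culmann's analysis gives the critical failure plane at α_cr = (β + φ')/2 = (57.6 + 19.9)/2 = 38.8°, and the critical height
H_c = (4c'/γ) · sinβ cosφ' / [1 − cos(β − φ')]
    = (4·35.3/18.9) · sin57.6°·cos19.9° / [1 − cos(37.7°)]
    = 7.471 · 0.8443·0.9403 / [1 − 0.7912]
    = 7.471 · 0.7939 / 0.2088
    = 28.41 m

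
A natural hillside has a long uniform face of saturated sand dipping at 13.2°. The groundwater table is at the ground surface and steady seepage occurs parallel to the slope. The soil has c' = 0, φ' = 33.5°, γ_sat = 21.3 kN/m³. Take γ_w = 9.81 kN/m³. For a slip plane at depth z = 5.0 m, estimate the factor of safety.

FS = 1.52

With seepage parallel to the slope and the water table at the surface, the effective normal stress on the slip plane uses the buoyant unit weight γ' = γ_sat − γ_w while the driving shear stress uses γ_sat:
FS = [c' + γ' z cos²β tanφ'] / [γ_sat z sinβ cosβ]
(For c' = 0 this reduces to FS = (γ'/γ_sat)·tanφ'/tanβ.)
γ' = 21.3 − 9.81 = 11.49 kN/m³
Numerator = 0.0 + 11.49·5.0·cos²13.2°·tan33.5° = 0.0 + 11.49·5.0·0.9479·0.6619 = 36.043 kPa
Denominator = 21.3·5.0·sin13.2°·cos13.2° = 21.3·5.0·0.2284·0.9736 = 23.677 kPa
FS = 36.043 / 23.677 = 1.522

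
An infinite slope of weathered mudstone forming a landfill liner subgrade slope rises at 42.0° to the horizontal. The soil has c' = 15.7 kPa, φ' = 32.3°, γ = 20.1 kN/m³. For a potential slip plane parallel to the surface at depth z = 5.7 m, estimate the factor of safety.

For an infinite slope with a slip plane parallel to the surface (no pore pressure): FS = [c' + γz cos²β tanφ'] / [γz sinβ cosβ].
γz = 20.1·5.7 = 114.57 kN/m²
Numerator = 15.7 + 114.57·cos²42.0°·tan32.3° = 15.7 + 114.57·0.5523·0.6322 = 55.699 kPa
Denominator = 114.57·sin42.0°·cos42.0° = 114.57·0.6691·0.7431 = 56.971 kPa
FS = 55.699 / 56.971 = 0.978

FS = 0.98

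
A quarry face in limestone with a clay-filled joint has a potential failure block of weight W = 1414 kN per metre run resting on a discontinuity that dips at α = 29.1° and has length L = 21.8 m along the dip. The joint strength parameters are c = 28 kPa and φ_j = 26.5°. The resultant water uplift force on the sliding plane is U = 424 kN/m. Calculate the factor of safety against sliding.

FS = 1.48

Resolving the block weight along and normal to the plane and applying the Mohr–Coulomb strength on the joint:
N' = W cosα − U = 1414·cos29.1° − 424 = 811.5 kN/m
Driving force T = W sinα = 1414·sin29.1° = 687.7 kN/m
Resisting force R = c·L + N'·tanφ_j = 28·21.8 + 811.5·tan26.5° = 610.4 + 404.6 = 1015.0 kN/m
FS = R / T = 1015.0 / 687.7 = 1.476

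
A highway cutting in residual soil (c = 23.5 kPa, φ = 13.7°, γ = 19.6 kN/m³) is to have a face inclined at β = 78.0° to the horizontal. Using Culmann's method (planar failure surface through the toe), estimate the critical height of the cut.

H_c = 8.05 m

Culmann's analysis gives the critical failure plane at α_cr = (β + φ)/2 = (78.0 + 13.7)/2 = 45.9°, and the critical height
H_c = (4c/γ) · sinβ cosφ / [1 − cos(β − φ)]
    = (4·23.5/19.6) · sin78.0°·cos13.7° / [1 − cos(64.3°)]
    = 4.796 · 0.9781·0.9715 / [1 − 0.4337]
    = 4.796 · 0.9503 / 0.5663
    = 8.05 m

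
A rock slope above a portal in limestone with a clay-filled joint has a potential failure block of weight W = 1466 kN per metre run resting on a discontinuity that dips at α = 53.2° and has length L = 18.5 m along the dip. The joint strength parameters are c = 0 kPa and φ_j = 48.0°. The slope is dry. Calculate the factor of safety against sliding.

Resolving the block weight along and normal to the plane and applying the Mohr–Coulomb strength on the joint:
N' = W cosα = 1466·cos53.2° = 878.2 kN/m
Driving force T = W sinα = 1466·sin53.2° = 1173.9 kN/m
Resisting force R = c·L + N'·tanφ_j = 0·18.5 + 878.2·tan48.0° = 0.0 + 975.3 = 975.3 kN/m
FS = R / T = 975.3 / 1173.9 = 0.831

FS = 0.83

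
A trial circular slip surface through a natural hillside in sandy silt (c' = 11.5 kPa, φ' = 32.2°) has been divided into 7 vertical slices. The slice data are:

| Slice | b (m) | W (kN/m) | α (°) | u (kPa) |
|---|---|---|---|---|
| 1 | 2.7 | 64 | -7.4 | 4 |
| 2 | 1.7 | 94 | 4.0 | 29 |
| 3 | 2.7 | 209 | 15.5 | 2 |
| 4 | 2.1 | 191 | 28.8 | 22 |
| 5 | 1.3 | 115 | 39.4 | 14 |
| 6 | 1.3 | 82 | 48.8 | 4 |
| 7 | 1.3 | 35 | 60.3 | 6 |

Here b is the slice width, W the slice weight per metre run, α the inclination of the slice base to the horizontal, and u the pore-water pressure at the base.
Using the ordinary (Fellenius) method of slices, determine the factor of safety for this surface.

FS = 1.64

Ordinary method of slices: FS = Σ[c'·Δl_i + (W_i cosα_i − u_i·Δl_i)·tanφ'] / Σ W_i sinα_i, with Δl_i = b_i / cosα_i.
Slice 1: Δl = 2.7/cos(-7.4°) = 2.723 m; N'_1 = 64·cos(-7.4°) − 4·2.723 = 52.6; c'Δl = 31.31; W sinα = -8.2
Slice 2: Δl = 1.7/cos4.0° = 1.704 m; N'_2 = 94·cos4.0° − 29·1.704 = 44.4; c'Δl = 19.60; W sinα = 6.6
Slice 3: Δl = 2.7/cos15.5° = 2.802 m; N'_3 = 209·cos15.5° − 2·2.802 = 195.8; c'Δl = 32.22; W sinα = 55.9
Slice 4: Δl = 2.1/cos28.8° = 2.396 m; N'_4 = 191·cos28.8° − 22·2.396 = 114.7; c'Δl = 27.56; W sinα = 92.0
Slice 5: Δl = 1.3/cos39.4° = 1.682 m; N'_5 = 115·cos39.4° − 14·1.682 = 65.3; c'Δl = 19.35; W sinα = 73.0
Slice 6: Δl = 1.3/cos48.8° = 1.974 m; N'_6 = 82·cos48.8° − 4·1.974 = 46.1; c'Δl = 22.70; W sinα = 61.7
Slice 7: Δl = 1.3/cos60.3° = 2.624 m; N'_7 = 35·cos60.3° − 6·2.624 = 1.6; c'Δl = 30.17; W sinα = 30.4
Σc'Δl = 182.9 kN/m; ΣN' = 520.4 kN/m; ΣW sinα = 311.3 kN/m
Resisting = 182.9 + 520.4·tan32.2° = 182.9 + 327.7 = 510.6 kN/m
FS = 510.6 / 311.3 = 1.640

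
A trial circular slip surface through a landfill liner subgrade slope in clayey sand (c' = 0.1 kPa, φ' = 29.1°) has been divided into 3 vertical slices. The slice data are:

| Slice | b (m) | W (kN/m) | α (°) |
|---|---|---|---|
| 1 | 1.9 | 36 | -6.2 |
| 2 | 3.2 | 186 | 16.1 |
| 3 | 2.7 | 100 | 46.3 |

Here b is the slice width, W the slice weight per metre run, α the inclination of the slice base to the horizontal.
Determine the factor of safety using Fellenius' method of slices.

Ordinary method of slices: FS = Σ[c'·Δl_i + (W_i cosα_i)·tanφ'] / Σ W_i sinα_i, with Δl_i = b_i / cosα_i.
Slice 1: Δl = 1.9/cos(-6.2°) = 1.911 m; N'_1 = 36·cos(-6.2°) = 35.8; c'Δl = 0.19; W sinα = -3.9
Slice 2: Δl = 3.2/cos16.1° = 3.331 m; N'_2 = 186·cos16.1° = 178.7; c'Δl = 0.33; W sinα = 51.6
Slice 3: Δl = 2.7/cos46.3° = 3.908 m; N'_3 = 100·cos46.3° = 69.1; c'Δl = 0.39; W sinα = 72.3
Σc'Δl = 0.9 kN/m; ΣN' = 283.6 kN/m; ΣW sinα = 120.0 kN/m
Resisting = 0.9 + 283.6·tan29.1° = 0.9 + 157.8 = 158.8 kN/m
FS = 158.8 / 120.0 = 1.323

FS = 1.32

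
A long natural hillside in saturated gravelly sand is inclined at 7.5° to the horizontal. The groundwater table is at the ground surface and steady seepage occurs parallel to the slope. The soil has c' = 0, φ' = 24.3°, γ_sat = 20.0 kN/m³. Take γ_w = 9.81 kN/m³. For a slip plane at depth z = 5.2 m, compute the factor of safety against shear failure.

FS = 1.75

With seepage parallel to the slope and the water table at the surface, the effective normal stress on the slip plane uses the buoyant unit weight γ' = γ_sat − γ_w while the driving shear stress uses γ_sat:
FS = [c' + γ' z cos²β tanφ'] / [γ_sat z sinβ cosβ]
(For c' = 0 this reduces to FS = (γ'/γ_sat)·tanφ'/tanβ.)
γ' = 20.0 − 9.81 = 10.19 kN/m³
Numerator = 0.0 + 10.19·5.2·cos²7.5°·tan24.3° = 0.0 + 10.19·5.2·0.9830·0.4515 = 23.517 kPa
Denominator = 20.0·5.2·sin7.5°·cos7.5° = 20.0·5.2·0.1305·0.9914 = 13.459 kPa
FS = 23.517 / 13.459 = 1.747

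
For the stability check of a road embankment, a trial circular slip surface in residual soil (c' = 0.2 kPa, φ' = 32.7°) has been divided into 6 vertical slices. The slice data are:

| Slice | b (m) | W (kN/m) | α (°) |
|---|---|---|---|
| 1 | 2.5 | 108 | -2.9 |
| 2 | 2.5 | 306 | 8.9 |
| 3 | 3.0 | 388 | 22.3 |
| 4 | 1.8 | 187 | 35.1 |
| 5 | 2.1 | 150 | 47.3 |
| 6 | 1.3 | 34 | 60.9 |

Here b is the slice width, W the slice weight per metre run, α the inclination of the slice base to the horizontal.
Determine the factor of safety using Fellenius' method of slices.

FS = 1.54

Ordinary method of slices: FS = Σ[c'·Δl_i + (W_i cosα_i)·tanφ'] / Σ W_i sinα_i, with Δl_i = b_i / cosα_i.
Slice 1: Δl = 2.5/cos(-2.9°) = 2.503 m; N'_1 = 108·cos(-2.9°) = 107.9; c'Δl = 0.50; W sinα = -5.5
Slice 2: Δl = 2.5/cos8.9° = 2.530 m; N'_2 = 306·cos8.9° = 302.3; c'Δl = 0.51; W sinα = 47.3
Slice 3: Δl = 3.0/cos22.3° = 3.243 m; N'_3 = 388·cos22.3° = 359.0; c'Δl = 0.65; W sinα = 147.2
Slice 4: Δl = 1.8/cos35.1° = 2.200 m; N'_4 = 187·cos35.1° = 153.0; c'Δl = 0.44; W sinα = 107.5
Slice 5: Δl = 2.1/cos47.3° = 3.097 m; N'_5 = 150·cos47.3° = 101.7; c'Δl = 0.62; W sinα = 110.2
Slice 6: Δl = 1.3/cos60.9° = 2.673 m; N'_6 = 34·cos60.9° = 16.5; c'Δl = 0.53; W sinα = 29.7
Σc'Δl = 3.2 kN/m; ΣN' = 1040.4 kN/m; ΣW sinα = 436.6 kN/m
Resisting = 3.2 + 1040.4·tan32.7° = 3.2 + 667.9 = 671.2 kN/m
FS = 671.2 / 436.6 = 1.537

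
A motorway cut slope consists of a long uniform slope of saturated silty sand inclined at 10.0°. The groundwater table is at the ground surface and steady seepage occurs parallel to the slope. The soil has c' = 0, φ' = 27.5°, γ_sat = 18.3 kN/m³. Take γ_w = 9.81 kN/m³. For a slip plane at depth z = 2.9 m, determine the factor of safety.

With seepage parallel to the slope and the water table at the surface, the effective normal stress on the slip plane uses the buoyant unit weight γ' = γ_sat − γ_w while the driving shear stress uses γ_sat:
FS = [c' + γ' z cos²β tanφ'] / [γ_sat z sinβ cosβ]
(For c' = 0 this reduces to FS = (γ'/γ_sat)·tanφ'/tanβ.)
γ' = 18.3 − 9.81 = 8.49 kN/m³
Numerator = 0.0 + 8.49·2.9·cos²10.0°·tan27.5° = 0.0 + 8.49·2.9·0.9698·0.5206 = 12.430 kPa
Denominator = 18.3·2.9·sin10.0°·cos10.0° = 18.3·2.9·0.1736·0.9848 = 9.076 kPa
FS = 12.430 / 9.076 = 1.370

FS = 1.37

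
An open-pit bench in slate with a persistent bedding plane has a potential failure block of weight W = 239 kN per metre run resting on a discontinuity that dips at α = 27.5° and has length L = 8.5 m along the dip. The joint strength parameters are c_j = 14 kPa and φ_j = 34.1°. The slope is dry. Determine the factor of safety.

Resolving the block weight along and normal to the plane and applying the Mohr–Coulomb strength on the joint:
N' = W cosα = 239·cos27.5° = 212.0 kN/m
Driving force T = W sinα = 239·sin27.5° = 110.4 kN/m
Resisting force R = c_j·L + N'·tanφ_j = 14·8.5 + 212.0·tan34.1° = 119.0 + 143.5 = 262.5 kN/m
FS = R / T = 262.5 / 110.4 = 2.379

FS = 2.38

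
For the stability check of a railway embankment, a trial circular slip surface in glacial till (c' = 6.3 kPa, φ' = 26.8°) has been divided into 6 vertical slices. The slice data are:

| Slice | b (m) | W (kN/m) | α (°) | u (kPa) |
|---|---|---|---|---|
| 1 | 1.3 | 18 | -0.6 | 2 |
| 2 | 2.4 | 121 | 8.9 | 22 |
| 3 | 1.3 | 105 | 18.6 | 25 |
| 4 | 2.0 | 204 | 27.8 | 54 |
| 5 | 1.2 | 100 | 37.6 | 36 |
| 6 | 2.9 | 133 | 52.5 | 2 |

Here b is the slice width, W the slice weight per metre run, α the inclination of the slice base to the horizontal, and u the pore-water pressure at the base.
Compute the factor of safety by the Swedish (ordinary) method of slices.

FS = 0.76

Ordinary method of slices: FS = Σ[c'·Δl_i + (W_i cosα_i − u_i·Δl_i)·tanφ'] / Σ W_i sinα_i, with Δl_i = b_i / cosα_i.
Slice 1: Δl = 1.3/cos(-0.6°) = 1.300 m; N'_1 = 18·cos(-0.6°) − 2·1.300 = 15.4; c'Δl = 8.19; W sinα = -0.2
Slice 2: Δl = 2.4/cos8.9° = 2.429 m; N'_2 = 121·cos8.9° − 22·2.429 = 66.1; c'Δl = 15.30; W sinα = 18.7
Slice 3: Δl = 1.3/cos18.6° = 1.372 m; N'_3 = 105·cos18.6° − 25·1.372 = 65.2; c'Δl = 8.64; W sinα = 33.5
Slice 4: Δl = 2.0/cos27.8° = 2.261 m; N'_4 = 204·cos27.8° − 54·2.261 = 58.4; c'Δl = 14.24; W sinα = 95.1
Slice 5: Δl = 1.2/cos37.6° = 1.515 m; N'_5 = 100·cos37.6° − 36·1.515 = 24.7; c'Δl = 9.54; W sinα = 61.0
Slice 6: Δl = 2.9/cos52.5° = 4.764 m; N'_6 = 133·cos52.5° − 2·4.764 = 71.4; c'Δl = 30.01; W sinα = 105.5
Σc'Δl = 85.9 kN/m; ΣN' = 301.2 kN/m; ΣW sinα = 313.7 kN/m
Resisting = 85.9 + 301.2·tan26.8° = 85.9 + 152.2 = 238.1 kN/m
FS = 238.1 / 313.7 = 0.759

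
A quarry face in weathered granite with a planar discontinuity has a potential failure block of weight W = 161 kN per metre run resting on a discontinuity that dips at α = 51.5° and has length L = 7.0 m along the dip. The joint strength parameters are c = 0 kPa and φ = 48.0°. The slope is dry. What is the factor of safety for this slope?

FS = 0.88

Resolving the block weight along and normal to the plane and applying the Mohr–Coulomb strength on the joint:
N' = W cosα = 161·cos51.5° = 100.2 kN/m
Driving force T = W sinα = 161·sin51.5° = 126.0 kN/m
Resisting force R = c·L + N'·tanφ = 0·7.0 + 100.2·tan48.0° = 0.0 + 111.3 = 111.3 kN/m
FS = R / T = 111.3 / 126.0 = 0.883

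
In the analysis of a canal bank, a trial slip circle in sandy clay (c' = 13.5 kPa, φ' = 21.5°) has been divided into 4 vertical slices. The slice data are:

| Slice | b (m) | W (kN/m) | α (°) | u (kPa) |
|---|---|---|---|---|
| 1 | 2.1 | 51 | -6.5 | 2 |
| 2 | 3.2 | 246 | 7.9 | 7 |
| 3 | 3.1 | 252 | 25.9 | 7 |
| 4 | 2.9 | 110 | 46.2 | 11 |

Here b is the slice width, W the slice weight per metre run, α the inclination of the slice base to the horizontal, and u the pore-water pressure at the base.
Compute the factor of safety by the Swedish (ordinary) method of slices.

Ordinary method of slices: FS = Σ[c'·Δl_i + (W_i cosα_i − u_i·Δl_i)·tanφ'] / Σ W_i sinα_i, with Δl_i = b_i / cosα_i.
Slice 1: Δl = 2.1/cos(-6.5°) = 2.114 m; N'_1 = 51·cos(-6.5°) − 2·2.114 = 46.4; c'Δl = 28.53; W sinα = -5.8
Slice 2: Δl = 3.2/cos7.9° = 3.231 m; N'_2 = 246·cos7.9° − 7·3.231 = 221.1; c'Δl = 43.61; W sinα = 33.8
Slice 3: Δl = 3.1/cos25.9° = 3.446 m; N'_3 = 252·cos25.9° − 7·3.446 = 202.6; c'Δl = 46.52; W sinα = 110.1
Slice 4: Δl = 2.9/cos46.2° = 4.190 m; N'_4 = 110·cos46.2° − 11·4.190 = 30.0; c'Δl = 56.56; W sinα = 79.4
Σc'Δl = 175.2 kN/m; ΣN' = 500.1 kN/m; ΣW sinα = 217.5 kN/m
Resisting = 175.2 + 500.1·tan21.5° = 175.2 + 197.0 = 372.2 kN/m
FS = 372.2 / 217.5 = 1.711

FS = 1.71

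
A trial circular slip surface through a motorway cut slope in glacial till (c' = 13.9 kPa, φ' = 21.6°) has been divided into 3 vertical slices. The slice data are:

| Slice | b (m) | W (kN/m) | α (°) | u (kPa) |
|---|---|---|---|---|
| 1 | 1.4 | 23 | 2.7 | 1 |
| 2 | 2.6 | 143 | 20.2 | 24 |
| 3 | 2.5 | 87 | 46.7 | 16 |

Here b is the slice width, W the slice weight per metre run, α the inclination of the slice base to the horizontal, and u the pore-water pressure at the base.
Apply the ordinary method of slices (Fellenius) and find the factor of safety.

FS = 1.27

Ordinary method of slices: FS = Σ[c'·Δl_i + (W_i cosα_i − u_i·Δl_i)·tanφ'] / Σ W_i sinα_i, with Δl_i = b_i / cosα_i.
Slice 1: Δl = 1.4/cos2.7° = 1.402 m; N'_1 = 23·cos2.7° − 1·1.402 = 21.6; c'Δl = 19.48; W sinα = 1.1
Slice 2: Δl = 2.6/cos20.2° = 2.770 m; N'_2 = 143·cos20.2° − 24·2.770 = 67.7; c'Δl = 38.51; W sinα = 49.4
Slice 3: Δl = 2.5/cos46.7° = 3.645 m; N'_3 = 87·cos46.7° − 16·3.645 = 1.3; c'Δl = 50.67; W sinα = 63.3
Σc'Δl = 108.7 kN/m; ΣN' = 90.6 kN/m; ΣW sinα = 113.8 kN/m
Resisting = 108.7 + 90.6·tan21.6° = 108.7 + 35.9 = 144.5 kN/m
FS = 144.5 / 113.8 = 1.270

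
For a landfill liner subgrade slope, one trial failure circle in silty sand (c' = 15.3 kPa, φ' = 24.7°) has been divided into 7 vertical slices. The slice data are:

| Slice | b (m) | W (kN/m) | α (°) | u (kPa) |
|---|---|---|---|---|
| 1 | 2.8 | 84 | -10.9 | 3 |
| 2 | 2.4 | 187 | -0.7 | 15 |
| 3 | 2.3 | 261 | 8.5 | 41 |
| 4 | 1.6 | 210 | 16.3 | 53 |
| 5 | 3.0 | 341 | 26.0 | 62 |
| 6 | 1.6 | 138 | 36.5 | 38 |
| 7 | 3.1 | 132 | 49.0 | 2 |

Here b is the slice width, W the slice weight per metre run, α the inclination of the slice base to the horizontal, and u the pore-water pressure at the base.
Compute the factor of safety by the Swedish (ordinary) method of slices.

FS = 1.52

Ordinary method of slices: FS = Σ[c'·Δl_i + (W_i cosα_i − u_i·Δl_i)·tanφ'] / Σ W_i sinα_i, with Δl_i = b_i / cosα_i.
Slice 1: Δl = 2.8/cos(-10.9°) = 2.851 m; N'_1 = 84·cos(-10.9°) − 3·2.851 = 73.9; c'Δl = 43.63; W sinα = -15.9
Slice 2: Δl = 2.4/cos(-0.7°) = 2.400 m; N'_2 = 187·cos(-0.7°) − 15·2.400 = 151.0; c'Δl = 36.72; W sinα = -2.3
Slice 3: Δl = 2.3/cos8.5° = 2.326 m; N'_3 = 261·cos8.5° − 41·2.326 = 162.8; c'Δl = 35.58; W sinα = 38.6
Slice 4: Δl = 1.6/cos16.3° = 1.667 m; N'_4 = 210·cos16.3° − 53·1.667 = 113.2; c'Δl = 25.51; W sinα = 58.9
Slice 5: Δl = 3.0/cos26.0° = 3.338 m; N'_5 = 341·cos26.0° − 62·3.338 = 99.5; c'Δl = 51.07; W sinα = 149.5
Slice 6: Δl = 1.6/cos36.5° = 1.990 m; N'_6 = 138·cos36.5° − 38·1.990 = 35.3; c'Δl = 30.45; W sinα = 82.1
Slice 7: Δl = 3.1/cos49.0° = 4.725 m; N'_7 = 132·cos49.0° − 2·4.725 = 77.1; c'Δl = 72.30; W sinα = 99.6
Σc'Δl = 295.3 kN/m; ΣN' = 712.9 kN/m; ΣW sinα = 410.5 kN/m
Resisting = 295.3 + 712.9·tan24.7° = 295.3 + 327.9 = 623.1 kN/m
FS = 623.1 / 410.5 = 1.518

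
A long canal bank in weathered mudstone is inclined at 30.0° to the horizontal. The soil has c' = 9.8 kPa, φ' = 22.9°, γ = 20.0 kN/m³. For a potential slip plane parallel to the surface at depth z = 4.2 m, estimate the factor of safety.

For an infinite slope with a slip plane parallel to the surface (no pore pressure): FS = [c' + γz cos²β tanφ'] / [γz sinβ cosβ].
γz = 20.0·4.2 = 84.00 kN/m²
Numerator = 9.8 + 84.00·cos²30.0°·tan22.9° = 9.8 + 84.00·0.7500·0.4224 = 36.412 kPa
Denominator = 84.00·sin30.0°·cos30.0° = 84.00·0.5000·0.8660 = 36.373 kPa
FS = 36.412 / 36.373 = 1.001

FS = 1.00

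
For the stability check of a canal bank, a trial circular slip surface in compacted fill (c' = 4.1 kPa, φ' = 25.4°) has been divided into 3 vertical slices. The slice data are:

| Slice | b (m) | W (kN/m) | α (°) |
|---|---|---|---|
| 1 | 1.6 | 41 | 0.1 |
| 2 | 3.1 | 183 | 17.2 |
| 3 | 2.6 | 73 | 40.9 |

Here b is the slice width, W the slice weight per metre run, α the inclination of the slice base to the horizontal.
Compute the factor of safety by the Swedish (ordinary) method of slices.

Ordinary method of slices: FS = Σ[c'·Δl_i + (W_i cosα_i)·tanφ'] / Σ W_i sinα_i, with Δl_i = b_i / cosα_i.
Slice 1: Δl = 1.6/cos0.1° = 1.600 m; N'_1 = 41·cos0.1° = 41.0; c'Δl = 6.56; W sinα = 0.1
Slice 2: Δl = 3.1/cos17.2° = 3.245 m; N'_2 = 183·cos17.2° = 174.8; c'Δl = 13.31; W sinα = 54.1
Slice 3: Δl = 2.6/cos40.9° = 3.440 m; N'_3 = 73·cos40.9° = 55.2; c'Δl = 14.10; W sinα = 47.8
Σc'Δl = 34.0 kN/m; ΣN' = 271.0 kN/m; ΣW sinα = 102.0 kN/m
Resisting = 34.0 + 271.0·tan25.4° = 34.0 + 128.7 = 162.6 kN/m
FS = 162.6 / 102.0 = 1.595

FS = 1.59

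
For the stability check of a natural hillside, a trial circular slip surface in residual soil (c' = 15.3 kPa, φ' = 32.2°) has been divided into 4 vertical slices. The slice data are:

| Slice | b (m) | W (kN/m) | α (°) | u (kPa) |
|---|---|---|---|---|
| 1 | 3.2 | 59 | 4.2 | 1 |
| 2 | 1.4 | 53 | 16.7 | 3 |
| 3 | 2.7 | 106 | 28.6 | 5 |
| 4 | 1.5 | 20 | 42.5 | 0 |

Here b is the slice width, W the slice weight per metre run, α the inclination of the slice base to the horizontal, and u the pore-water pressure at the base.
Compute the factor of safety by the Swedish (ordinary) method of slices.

FS = 3.25

Ordinary method of slices: FS = Σ[c'·Δl_i + (W_i cosα_i − u_i·Δl_i)·tanφ'] / Σ W_i sinα_i, with Δl_i = b_i / cosα_i.
Slice 1: Δl = 3.2/cos4.2° = 3.209 m; N'_1 = 59·cos4.2° − 1·3.209 = 55.6; c'Δl = 49.09; W sinα = 4.3
Slice 2: Δl = 1.4/cos16.7° = 1.462 m; N'_2 = 53·cos16.7° − 3·1.462 = 46.4; c'Δl = 22.36; W sinα = 15.2
Slice 3: Δl = 2.7/cos28.6° = 3.075 m; N'_3 = 106·cos28.6° − 5·3.075 = 77.7; c'Δl = 47.05; W sinα = 50.7
Slice 4: Δl = 1.5/cos42.5° = 2.035 m; N'_4 = 20·cos42.5° − 0·2.035 = 14.7; c'Δl = 31.13; W sinα = 13.5
Σc'Δl = 149.6 kN/m; ΣN' = 194.4 kN/m; ΣW sinα = 83.8 kN/m
Resisting = 149.6 + 194.4·tan32.2° = 149.6 + 122.5 = 272.1 kN/m
FS = 272.1 / 83.8 = 3.247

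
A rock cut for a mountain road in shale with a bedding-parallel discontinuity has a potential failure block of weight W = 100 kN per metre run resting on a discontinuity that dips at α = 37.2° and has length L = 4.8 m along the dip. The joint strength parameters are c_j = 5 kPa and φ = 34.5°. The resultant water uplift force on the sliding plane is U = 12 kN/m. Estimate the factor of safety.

Resolving the block weight along and normal to the plane and applying the Mohr–Coulomb strength on the joint:
N' = W cosα − U = 100·cos37.2° − 12 = 67.7 kN/m
Driving force T = W sinα = 100·sin37.2° = 60.5 kN/m
Resisting force R = c_j·L + N'·tanφ = 5·4.8 + 67.7·tan34.5° = 24.0 + 46.5 = 70.5 kN/m
FS = R / T = 70.5 / 60.5 = 1.166

FS = 1.17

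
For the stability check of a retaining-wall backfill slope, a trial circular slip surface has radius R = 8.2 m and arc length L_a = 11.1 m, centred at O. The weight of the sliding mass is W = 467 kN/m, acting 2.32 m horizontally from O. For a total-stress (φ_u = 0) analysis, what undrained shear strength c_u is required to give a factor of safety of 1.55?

c_u = 18.5 kPa

FS = c_u·L_a·R / (W·d), so c_u = FS·W·d / (L_a·R).
c_u = 1.55·467·2.32 / (11.10·8.2) = 1679.3 / 91.02 = 18.45 kPa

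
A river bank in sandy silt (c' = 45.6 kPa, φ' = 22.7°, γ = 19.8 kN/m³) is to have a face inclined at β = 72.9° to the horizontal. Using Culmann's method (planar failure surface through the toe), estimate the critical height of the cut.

Culmann's analysis gives the critical failure plane at α_cr = (β + φ')/2 = (72.9 + 22.7)/2 = 47.8°, and the critical height
H_c = (4c'/γ) · sinβ cosφ' / [1 − cos(β − φ')]
    = (4·45.6/19.8) · sin72.9°·cos22.7° / [1 − cos(50.2°)]
    = 9.212 · 0.9558·0.9225 / [1 − 0.6401]
    = 9.212 · 0.8818 / 0.3599
    = 22.57 m

H_c = 22.57 m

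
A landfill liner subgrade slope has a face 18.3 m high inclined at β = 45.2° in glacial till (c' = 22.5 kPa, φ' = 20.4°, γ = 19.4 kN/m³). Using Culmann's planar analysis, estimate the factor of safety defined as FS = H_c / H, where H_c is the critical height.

H_c = (4c'/γ) · sinβ cosφ' / [1 − cos(β − φ')]
    = (4·22.5/19.4) · sin45.2°·cos20.4° / [1 − cos24.8°]
    = 4.639 · 0.6651 / 0.0922 = 33.46 m
FS = H_c / H = 33.46 / 18.3 = 1.828

FS = 1.83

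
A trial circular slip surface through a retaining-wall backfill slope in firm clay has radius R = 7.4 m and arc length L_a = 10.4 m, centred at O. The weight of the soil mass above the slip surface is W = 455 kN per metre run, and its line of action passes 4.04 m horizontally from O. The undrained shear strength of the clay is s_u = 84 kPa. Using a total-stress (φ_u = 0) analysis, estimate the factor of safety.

Taking moments about the centre O, the resisting moment is provided by the undrained shear strength acting along the arc:
M_R = s_u·L_a·R = 84·10.40·7.4 = 6464.6 kN·m/m
M_D = W·d = 455·4.04 = 1838.2 kN·m/m
FS = M_R / M_D = 6464.6 / 1838.2 = 3.517

FS = 3.52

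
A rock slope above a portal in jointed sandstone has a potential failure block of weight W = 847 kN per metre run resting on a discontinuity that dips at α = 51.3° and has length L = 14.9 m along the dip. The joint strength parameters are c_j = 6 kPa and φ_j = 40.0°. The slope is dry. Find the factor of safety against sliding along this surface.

FS = 0.81

Resolving the block weight along and normal to the plane and applying the Mohr–Coulomb strength on the joint:
N' = W cosα = 847·cos51.3° = 529.6 kN/m
Driving force T = W sinα = 847·sin51.3° = 661.0 kN/m
Resisting force R = c_j·L + N'·tanφ_j = 6·14.9 + 529.6·tan40.0° = 89.4 + 444.4 = 533.8 kN/m
FS = R / T = 533.8 / 661.0 = 0.807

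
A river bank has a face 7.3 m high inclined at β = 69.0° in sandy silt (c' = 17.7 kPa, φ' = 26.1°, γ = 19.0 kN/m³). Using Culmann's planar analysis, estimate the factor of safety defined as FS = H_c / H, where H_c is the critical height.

H_c = (4c'/γ) · sinβ cosφ' / [1 − cos(β − φ')]
    = (4·17.7/19.0) · sin69.0°·cos26.1° / [1 − cos42.9°]
    = 3.726 · 0.8384 / 0.2675 = 11.68 m
FS = H_c / H = 11.68 / 7.3 = 1.600

FS = 1.60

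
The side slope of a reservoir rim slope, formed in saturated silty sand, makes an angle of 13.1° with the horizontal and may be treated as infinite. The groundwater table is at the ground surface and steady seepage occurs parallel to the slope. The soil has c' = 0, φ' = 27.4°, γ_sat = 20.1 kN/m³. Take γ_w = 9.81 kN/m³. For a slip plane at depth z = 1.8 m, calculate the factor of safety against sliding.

FS = 1.14

With seepage parallel to the slope and the water table at the surface, the effective normal stress on the slip plane uses the buoyant unit weight γ' = γ_sat − γ_w while the driving shear stress uses γ_sat:
FS = [c' + γ' z cos²β tanφ'] / [γ_sat z sinβ cosβ]
(For c' = 0 this reduces to FS = (γ'/γ_sat)·tanφ'/tanβ.)
γ' = 20.1 − 9.81 = 10.29 kN/m³
Numerator = 0.0 + 10.29·1.8·cos²13.1°·tan27.4° = 0.0 + 10.29·1.8·0.9486·0.5184 = 9.108 kPa
Denominator = 20.1·1.8·sin13.1°·cos13.1° = 20.1·1.8·0.2267·0.9740 = 7.987 kPa
FS = 9.108 / 7.987 = 1.140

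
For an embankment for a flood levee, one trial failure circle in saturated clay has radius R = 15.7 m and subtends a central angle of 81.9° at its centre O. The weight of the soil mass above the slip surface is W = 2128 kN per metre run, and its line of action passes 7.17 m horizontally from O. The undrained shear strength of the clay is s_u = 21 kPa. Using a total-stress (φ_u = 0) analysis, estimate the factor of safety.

Taking moments about the centre O, the resisting moment is provided by the undrained shear strength acting along the arc:
Arc length L_a = R·θ = 15.7·(81.9°·π/180) = 15.7·1.4294 = 22.44 m
M_R = s_u·L_a·R = 21·22.44·15.7 = 7399.1 kN·m/m
M_D = W·d = 2128·7.17 = 15257.8 kN·m/m
FS = M_R / M_D = 7399.1 / 15257.8 = 0.485

FS = 0.48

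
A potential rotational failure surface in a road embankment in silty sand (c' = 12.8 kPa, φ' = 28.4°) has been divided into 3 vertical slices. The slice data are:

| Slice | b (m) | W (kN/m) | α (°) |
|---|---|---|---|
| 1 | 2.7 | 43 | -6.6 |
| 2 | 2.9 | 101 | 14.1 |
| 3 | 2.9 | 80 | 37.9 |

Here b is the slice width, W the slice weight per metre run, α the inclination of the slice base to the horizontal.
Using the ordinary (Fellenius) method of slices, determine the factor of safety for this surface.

Ordinary method of slices: FS = Σ[c'·Δl_i + (W_i cosα_i)·tanφ'] / Σ W_i sinα_i, with Δl_i = b_i / cosα_i.
Slice 1: Δl = 2.7/cos(-6.6°) = 2.718 m; N'_1 = 43·cos(-6.6°) = 42.7; c'Δl = 34.79; W sinα = -4.9
Slice 2: Δl = 2.9/cos14.1° = 2.990 m; N'_2 = 101·cos14.1° = 98.0; c'Δl = 38.27; W sinα = 24.6
Slice 3: Δl = 2.9/cos37.9° = 3.675 m; N'_3 = 80·cos37.9° = 63.1; c'Δl = 47.04; W sinα = 49.1
Σc'Δl = 120.1 kN/m; ΣN' = 203.8 kN/m; ΣW sinα = 68.8 kN/m
Resisting = 120.1 + 203.8·tan28.4° = 120.1 + 110.2 = 230.3 kN/m
FS = 230.3 / 68.8 = 3.347

FS = 3.35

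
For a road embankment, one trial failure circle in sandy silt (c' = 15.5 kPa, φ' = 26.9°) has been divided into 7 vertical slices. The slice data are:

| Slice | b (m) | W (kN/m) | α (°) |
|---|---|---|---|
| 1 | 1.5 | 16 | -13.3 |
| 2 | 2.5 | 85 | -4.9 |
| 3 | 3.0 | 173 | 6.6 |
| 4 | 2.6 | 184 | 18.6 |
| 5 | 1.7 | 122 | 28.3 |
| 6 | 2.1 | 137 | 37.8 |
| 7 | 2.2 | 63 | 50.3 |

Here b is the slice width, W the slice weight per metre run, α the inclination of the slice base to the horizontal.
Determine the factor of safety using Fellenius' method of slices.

FS = 2.45

Ordinary method of slices: FS = Σ[c'·Δl_i + (W_i cosα_i)·tanφ'] / Σ W_i sinα_i, with Δl_i = b_i / cosα_i.
Slice 1: Δl = 1.5/cos(-13.3°) = 1.541 m; N'_1 = 16·cos(-13.3°) = 15.6; c'Δl = 23.89; W sinα = -3.7
Slice 2: Δl = 2.5/cos(-4.9°) = 2.509 m; N'_2 = 85·cos(-4.9°) = 84.7; c'Δl = 38.89; W sinα = -7.3
Slice 3: Δl = 3.0/cos6.6° = 3.020 m; N'_3 = 173·cos6.6° = 171.9; c'Δl = 46.81; W sinα = 19.9
Slice 4: Δl = 2.6/cos18.6° = 2.743 m; N'_4 = 184·cos18.6° = 174.4; c'Δl = 42.52; W sinα = 58.7
Slice 5: Δl = 1.7/cos28.3° = 1.931 m; N'_5 = 122·cos28.3° = 107.4; c'Δl = 29.93; W sinα = 57.8
Slice 6: Δl = 2.1/cos37.8° = 2.658 m; N'_6 = 137·cos37.8° = 108.3; c'Δl = 41.19; W sinα = 84.0
Slice 7: Δl = 2.2/cos50.3° = 3.444 m; N'_7 = 63·cos50.3° = 40.2; c'Δl = 53.38; W sinα = 48.5
Σc'Δl = 276.6 kN/m; ΣN' = 702.4 kN/m; ΣW sinα = 257.9 kN/m
Resisting = 276.6 + 702.4·tan26.9° = 276.6 + 356.4 = 633.0 kN/m
FS = 633.0 / 257.9 = 2.454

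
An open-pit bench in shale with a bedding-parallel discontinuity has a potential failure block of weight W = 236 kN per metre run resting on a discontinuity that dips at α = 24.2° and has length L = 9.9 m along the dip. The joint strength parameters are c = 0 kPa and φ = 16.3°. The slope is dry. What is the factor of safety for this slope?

Resolving the block weight along and normal to the plane and applying the Mohr–Coulomb strength on the joint:
N' = W cosα = 236·cos24.2° = 215.3 kN/m
Driving force T = W sinα = 236·sin24.2° = 96.7 kN/m
Resisting force R = c·L + N'·tanφ = 0·9.9 + 215.3·tan16.3° = 0.0 + 62.9 = 62.9 kN/m
FS = R / T = 62.9 / 96.7 = 0.651

FS = 0.65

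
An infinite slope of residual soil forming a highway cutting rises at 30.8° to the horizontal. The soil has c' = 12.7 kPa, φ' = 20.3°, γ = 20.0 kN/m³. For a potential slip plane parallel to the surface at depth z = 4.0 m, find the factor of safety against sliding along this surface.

For an infinite slope with a slip plane parallel to the surface (no pore pressure): FS = [c' + γz cos²β tanφ'] / [γz sinβ cosβ].
γz = 20.0·4.0 = 80.00 kN/m²
Numerator = 12.7 + 80.00·cos²30.8°·tan20.3° = 12.7 + 80.00·0.7378·0.3699 = 34.534 kPa
Denominator = 80.00·sin30.8°·cos30.8° = 80.00·0.5120·0.8590 = 35.186 kPa
FS = 34.534 / 35.186 = 0.981

FS = 0.98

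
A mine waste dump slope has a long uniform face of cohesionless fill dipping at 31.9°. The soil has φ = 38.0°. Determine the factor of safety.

For a dry cohesionless infinite slope the factor of safety is FS = tanφ / tanβ.
FS = tan38.0° / tan31.9° = 0.7813 / 0.6224 = 1.255

FS = 1.26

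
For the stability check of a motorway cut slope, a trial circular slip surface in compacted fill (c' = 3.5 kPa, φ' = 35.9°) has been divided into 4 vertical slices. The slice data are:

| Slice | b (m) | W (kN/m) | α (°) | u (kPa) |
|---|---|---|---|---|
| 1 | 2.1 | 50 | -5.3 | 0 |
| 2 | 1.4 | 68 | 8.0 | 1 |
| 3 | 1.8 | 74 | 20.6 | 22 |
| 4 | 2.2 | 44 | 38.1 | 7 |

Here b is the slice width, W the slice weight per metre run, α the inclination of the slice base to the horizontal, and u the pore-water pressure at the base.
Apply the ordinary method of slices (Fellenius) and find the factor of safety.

Ordinary method of slices: FS = Σ[c'·Δl_i + (W_i cosα_i − u_i·Δl_i)·tanφ'] / Σ W_i sinα_i, with Δl_i = b_i / cosα_i.
Slice 1: Δl = 2.1/cos(-5.3°) = 2.109 m; N'_1 = 50·cos(-5.3°) − 0·2.109 = 49.8; c'Δl = 7.38; W sinα = -4.6
Slice 2: Δl = 1.4/cos8.0° = 1.414 m; N'_2 = 68·cos8.0° − 1·1.414 = 65.9; c'Δl = 4.95; W sinα = 9.5
Slice 3: Δl = 1.8/cos20.6° = 1.923 m; N'_3 = 74·cos20.6° − 22·1.923 = 27.0; c'Δl = 6.73; W sinα = 26.0
Slice 4: Δl = 2.2/cos38.1° = 2.796 m; N'_4 = 44·cos38.1° − 7·2.796 = 15.1; c'Δl = 9.78; W sinα = 27.1
Σc'Δl = 28.8 kN/m; ΣN' = 157.7 kN/m; ΣW sinα = 58.0 kN/m
Resisting = 28.8 + 157.7·tan35.9° = 28.8 + 114.2 = 143.0 kN/m
FS = 143.0 / 58.0 = 2.465

FS = 2.46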